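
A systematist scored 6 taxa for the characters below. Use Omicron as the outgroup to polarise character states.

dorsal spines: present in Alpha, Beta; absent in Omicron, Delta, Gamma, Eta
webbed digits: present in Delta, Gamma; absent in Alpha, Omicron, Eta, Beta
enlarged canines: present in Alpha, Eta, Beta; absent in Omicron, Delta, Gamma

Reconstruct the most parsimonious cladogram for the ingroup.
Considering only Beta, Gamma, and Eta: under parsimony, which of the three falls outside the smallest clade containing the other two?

The outgroup has state 'absent' for every character, so 'present' is the derived state throughout.
dorsal spines: derived state 'present' in Alpha and Beta only — synapomorphy for {Alpha, Beta}.
Only Delta and Gamma show the derived state 'present' for webbed digits, supporting them as a clade.
enlarged canines: derived state 'present' in Alpha, Beta, and Eta only — synapomorphy for {Alpha, Beta, Eta}.
Most parsimonious ingroup topology: (((Beta,Alpha),Eta),(Delta,Gamma)).
Eta and Beta share a more recent common ancestor with each other than either does with Gamma, so Gamma is the least closely related of the three.

Gamma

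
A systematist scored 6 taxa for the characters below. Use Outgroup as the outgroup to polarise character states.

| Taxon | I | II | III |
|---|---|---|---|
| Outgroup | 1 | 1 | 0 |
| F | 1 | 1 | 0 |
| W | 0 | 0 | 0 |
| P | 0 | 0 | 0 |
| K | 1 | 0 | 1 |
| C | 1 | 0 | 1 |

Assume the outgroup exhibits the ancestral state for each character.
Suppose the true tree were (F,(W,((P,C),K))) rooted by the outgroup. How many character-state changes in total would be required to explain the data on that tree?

Map each character onto (F,(W,((P,C),K))) (rooted by Outgroup) and count the minimum state changes it requires (Fitch parsimony):
I: 2; II: 1; III: 2.
Total tree length = 5.

5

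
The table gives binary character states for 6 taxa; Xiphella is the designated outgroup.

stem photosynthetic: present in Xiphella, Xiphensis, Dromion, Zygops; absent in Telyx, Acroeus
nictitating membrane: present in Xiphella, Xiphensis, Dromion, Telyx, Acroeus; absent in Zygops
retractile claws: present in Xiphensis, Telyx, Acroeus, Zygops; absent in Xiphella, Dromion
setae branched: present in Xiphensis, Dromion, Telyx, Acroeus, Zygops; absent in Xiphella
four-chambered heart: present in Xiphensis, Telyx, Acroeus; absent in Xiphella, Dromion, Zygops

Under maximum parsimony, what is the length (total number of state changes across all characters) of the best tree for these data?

5

Character polarity is set by the outgroup: the derived state is whichever differs from the outgroup's state, so for stem photosynthetic, nictitating membrane the derived state is 'absent', and for the remaining characters it is 'present'.
stem photosynthetic: derived state 'absent' in Acroeus and Telyx only — synapomorphy for {Acroeus, Telyx}.
nictitating membrane: derived state 'absent' in Zygops only — an autapomorphy, so it tells us nothing about relationships among taxa.
retractile claws: derived state 'present' in Acroeus, Telyx, Xiphensis, and Zygops only — synapomorphy for {Acroeus, Telyx, Xiphensis, Zygops}.
All ingroup taxa share the derived state 'present' for setae branched; it defines the ingroup but does not resolve relationships within it.
four-chambered heart (derived state 'present') is shared by Acroeus, Telyx, and Xiphensis — a synapomorphy uniting that clade.
Most parsimonious ingroup topology: (((Xiphensis,(Telyx,Acroeus)),Zygops),Dromion).
Changes per character on this tree: stem photosynthetic: 1; nictitating membrane: 1; retractile claws: 1; setae branched: 1; four-chambered heart: 1.
Total = 5.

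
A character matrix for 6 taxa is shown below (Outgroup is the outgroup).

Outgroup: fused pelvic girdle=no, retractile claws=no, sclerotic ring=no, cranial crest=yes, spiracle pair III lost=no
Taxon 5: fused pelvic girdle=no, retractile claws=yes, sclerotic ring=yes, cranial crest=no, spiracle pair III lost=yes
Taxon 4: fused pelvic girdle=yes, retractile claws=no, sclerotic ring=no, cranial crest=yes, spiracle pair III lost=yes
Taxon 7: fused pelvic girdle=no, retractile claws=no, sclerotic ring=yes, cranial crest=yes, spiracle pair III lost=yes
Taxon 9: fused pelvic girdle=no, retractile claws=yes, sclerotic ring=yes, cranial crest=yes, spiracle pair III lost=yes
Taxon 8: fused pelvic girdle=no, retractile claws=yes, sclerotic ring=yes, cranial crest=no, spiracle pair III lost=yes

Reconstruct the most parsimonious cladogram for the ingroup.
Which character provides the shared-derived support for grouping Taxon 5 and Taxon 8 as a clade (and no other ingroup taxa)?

Character polarity is set by the outgroup: the derived state is whichever differs from the outgroup's state, so for cranial crest the derived state is 'no', and for the remaining characters it is 'yes'.
fused pelvic girdle: derived state 'yes' in Taxon 4 only — an autapomorphy, so it tells us nothing about relationships among taxa.
Only Taxon 5, Taxon 8, and Taxon 9 show the derived state 'yes' for retractile claws, supporting them as a clade.
Only Taxon 5, Taxon 7, Taxon 8, and Taxon 9 show the derived state 'yes' for sclerotic ring, supporting them as a clade.
Only Taxon 5 and Taxon 8 show the derived state 'no' for cranial crest, supporting them as a clade.
spiracle pair III lost (derived state 'yes') is shared by all ingroup taxa — unites the whole ingroup.
Most parsimonious ingroup topology: ((Taxon 7,(Taxon 9,(Taxon 8,Taxon 5))),Taxon 4).
The clade {Taxon 5, Taxon 8} is supported by cranial crest: its derived state 'no' occurs in exactly those taxa and in no other taxon (including the outgroup).

cranial crest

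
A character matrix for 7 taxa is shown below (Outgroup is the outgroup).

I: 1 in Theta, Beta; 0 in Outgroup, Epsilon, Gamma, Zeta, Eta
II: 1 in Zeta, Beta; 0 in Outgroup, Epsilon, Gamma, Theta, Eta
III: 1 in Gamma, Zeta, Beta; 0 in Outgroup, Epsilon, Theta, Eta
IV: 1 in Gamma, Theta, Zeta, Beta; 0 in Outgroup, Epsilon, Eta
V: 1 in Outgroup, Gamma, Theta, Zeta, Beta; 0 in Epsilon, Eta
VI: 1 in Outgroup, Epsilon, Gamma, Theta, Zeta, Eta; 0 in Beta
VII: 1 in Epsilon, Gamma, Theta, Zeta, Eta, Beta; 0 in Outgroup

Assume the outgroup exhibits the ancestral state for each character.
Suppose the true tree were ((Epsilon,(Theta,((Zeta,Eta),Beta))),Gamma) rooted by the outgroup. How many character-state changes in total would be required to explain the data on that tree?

Map each character onto ((Epsilon,(Theta,((Zeta,Eta),Beta))),Gamma) (rooted by Outgroup) and count the minimum state changes it requires (Fitch parsimony):
I: 2; II: 2; III: 3; IV: 3; V: 2; VI: 1; VII: 1.
Total tree length = 14.

14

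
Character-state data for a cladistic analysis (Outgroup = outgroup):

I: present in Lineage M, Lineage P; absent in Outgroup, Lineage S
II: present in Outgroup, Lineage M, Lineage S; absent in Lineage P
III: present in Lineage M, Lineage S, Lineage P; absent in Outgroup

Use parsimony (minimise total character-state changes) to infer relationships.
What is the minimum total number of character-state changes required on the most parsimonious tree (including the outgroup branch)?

3

Character polarity is set by the outgroup: the derived state is whichever differs from the outgroup's state, so for II the derived state is 'absent', and for the remaining characters it is 'present'.
I: derived state 'present' in Lineage M and Lineage P only — synapomorphy for {Lineage M, Lineage P}.
II: derived state 'absent' in Lineage P only — an autapomorphy, so it tells us nothing about relationships among taxa.
All ingroup taxa share the derived state 'present' for III; it defines the ingroup but does not resolve relationships within it.
Most parsimonious ingroup topology: ((Lineage M,Lineage P),Lineage S).
Changes per character on this tree: I: 1; II: 1; III: 1.
Total = 3.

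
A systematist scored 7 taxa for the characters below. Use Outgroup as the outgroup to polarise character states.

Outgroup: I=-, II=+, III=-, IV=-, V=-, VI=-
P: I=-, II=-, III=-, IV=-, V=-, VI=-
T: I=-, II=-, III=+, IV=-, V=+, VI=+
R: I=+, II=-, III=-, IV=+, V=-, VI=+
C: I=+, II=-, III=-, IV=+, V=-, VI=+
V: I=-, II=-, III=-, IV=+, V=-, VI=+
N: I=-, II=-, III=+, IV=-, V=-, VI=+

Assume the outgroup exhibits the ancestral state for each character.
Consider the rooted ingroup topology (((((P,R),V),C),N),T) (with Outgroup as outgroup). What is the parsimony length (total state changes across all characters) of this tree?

Map each character onto (((((P,R),V),C),N),T) (rooted by Outgroup) and count the minimum state changes it requires (Fitch parsimony):
I: 2; II: 1; III: 2; IV: 2; V: 1; VI: 2.
Total tree length = 10.

10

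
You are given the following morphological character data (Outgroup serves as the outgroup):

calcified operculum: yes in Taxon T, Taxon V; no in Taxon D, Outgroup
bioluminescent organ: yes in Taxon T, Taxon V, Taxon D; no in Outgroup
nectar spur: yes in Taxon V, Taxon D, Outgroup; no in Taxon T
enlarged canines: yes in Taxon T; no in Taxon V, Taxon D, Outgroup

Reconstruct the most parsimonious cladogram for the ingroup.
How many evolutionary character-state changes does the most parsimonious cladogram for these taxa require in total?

4

Character polarity is set by the outgroup: the derived state is whichever differs from the outgroup's state, so for nectar spur the derived state is 'no', and for the remaining characters it is 'yes'.
calcified operculum: derived state 'yes' in Taxon T and Taxon V only — synapomorphy for {Taxon T, Taxon V}.
All ingroup taxa share the derived state 'yes' for bioluminescent organ; it defines the ingroup but does not resolve relationships within it.
nectar spur (derived state 'no') is unique to Taxon T (autapomorphy; uninformative for grouping).
enlarged canines (derived state 'yes') is unique to Taxon T (autapomorphy; uninformative for grouping).
Most parsimonious ingroup topology: ((Taxon V,Taxon T),Taxon D).
Changes per character on this tree: calcified operculum: 1; bioluminescent organ: 1; nectar spur: 1; enlarged canines: 1.
Total = 4.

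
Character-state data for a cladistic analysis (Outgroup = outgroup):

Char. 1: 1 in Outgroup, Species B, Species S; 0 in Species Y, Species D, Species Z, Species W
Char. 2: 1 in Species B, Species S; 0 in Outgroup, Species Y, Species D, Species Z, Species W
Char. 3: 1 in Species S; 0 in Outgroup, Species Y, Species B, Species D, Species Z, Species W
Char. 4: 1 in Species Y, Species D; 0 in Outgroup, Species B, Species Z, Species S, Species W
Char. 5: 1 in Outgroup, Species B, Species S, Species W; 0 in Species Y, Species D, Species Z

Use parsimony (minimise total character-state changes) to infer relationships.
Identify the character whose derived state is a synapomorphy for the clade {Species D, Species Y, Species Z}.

Character polarity is set by the outgroup: the derived state is whichever differs from the outgroup's state, so for Char. 1, Char. 5 the derived state is '0', and for the remaining characters it is '1'.
Char. 1: derived state '0' in Species D, Species W, Species Y, and Species Z only — synapomorphy for {Species D, Species W, Species Y, Species Z}.
Char. 2: derived state '1' in Species B and Species S only — synapomorphy for {Species B, Species S}.
Char. 3 (derived state '1') is unique to Species S (autapomorphy; uninformative for grouping).
Char. 4 (derived state '1') is shared by Species D and Species Y — a synapomorphy uniting that clade.
Char. 5: derived state '0' in Species D, Species Y, and Species Z only — synapomorphy for {Species D, Species Y, Species Z}.
Most parsimonious ingroup topology: ((((Species Y,Species D),Species Z),Species W),(Species B,Species S)).
The clade {Species D, Species Y, Species Z} is supported by Char. 5: its derived state '0' occurs in exactly those taxa and in no other taxon (including the outgroup).

Char. 5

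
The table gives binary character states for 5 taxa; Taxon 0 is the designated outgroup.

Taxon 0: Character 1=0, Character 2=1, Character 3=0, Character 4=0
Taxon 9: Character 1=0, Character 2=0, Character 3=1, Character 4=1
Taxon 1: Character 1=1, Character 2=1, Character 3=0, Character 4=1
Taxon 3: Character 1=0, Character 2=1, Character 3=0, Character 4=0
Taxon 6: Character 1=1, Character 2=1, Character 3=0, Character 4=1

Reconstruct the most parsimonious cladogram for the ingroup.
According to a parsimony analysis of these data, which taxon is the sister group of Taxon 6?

Taxon 1

Character polarity is set by the outgroup: the derived state is whichever differs from the outgroup's state, so for Character 2 the derived state is '0', and for the remaining characters it is '1'.
Character 1 (derived state '1') is shared by Taxon 1 and Taxon 6 — a synapomorphy uniting that clade.
Character 2 (derived state '0') is unique to Taxon 9 (autapomorphy; uninformative for grouping).
Character 3 (derived state '1') is unique to Taxon 9 (autapomorphy; uninformative for grouping).
Character 4: derived state '1' in Taxon 1, Taxon 6, and Taxon 9 only — synapomorphy for {Taxon 1, Taxon 6, Taxon 9}.
Most parsimonious ingroup topology: ((Taxon 9,(Taxon 1,Taxon 6)),Taxon 3).
Taxon 6 and Taxon 1 form a cherry on this tree, so they are sister taxa.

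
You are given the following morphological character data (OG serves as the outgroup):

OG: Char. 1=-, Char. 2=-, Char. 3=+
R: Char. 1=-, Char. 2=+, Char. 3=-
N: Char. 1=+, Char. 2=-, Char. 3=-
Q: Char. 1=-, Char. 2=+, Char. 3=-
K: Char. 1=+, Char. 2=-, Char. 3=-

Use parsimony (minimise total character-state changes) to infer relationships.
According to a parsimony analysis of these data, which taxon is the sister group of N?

K

Character polarity is set by the outgroup: the derived state is whichever differs from the outgroup's state, so for Char. 3 the derived state is '-', and for the remaining characters it is '+'.
Char. 1 (derived state '+') is shared by K and N — a synapomorphy uniting that clade.
Char. 2: derived state '+' in Q and R only — synapomorphy for {Q, R}.
Char. 3 (derived state '-') is shared by all ingroup taxa — unites the whole ingroup.
Most parsimonious ingroup topology: ((R,Q),(N,K)).
N and K form a cherry on this tree, so they are sister taxa.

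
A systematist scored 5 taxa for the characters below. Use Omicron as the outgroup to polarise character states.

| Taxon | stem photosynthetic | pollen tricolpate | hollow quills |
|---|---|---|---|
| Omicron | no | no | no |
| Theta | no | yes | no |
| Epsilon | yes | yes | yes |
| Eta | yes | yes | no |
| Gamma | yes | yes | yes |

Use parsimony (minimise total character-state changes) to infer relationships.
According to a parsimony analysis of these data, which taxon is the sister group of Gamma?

Epsilon

The outgroup has state 'no' for every character, so 'yes' is the derived state throughout.
stem photosynthetic (derived state 'yes') is shared by Epsilon, Eta, and Gamma — a synapomorphy uniting that clade.
All ingroup taxa share the derived state 'yes' for pollen tricolpate; it defines the ingroup but does not resolve relationships within it.
hollow quills (derived state 'yes') is shared by Epsilon and Gamma — a synapomorphy uniting that clade.
Most parsimonious ingroup topology: (Theta,((Epsilon,Gamma),Eta)).
Gamma and Epsilon form a cherry on this tree, so they are sister taxa.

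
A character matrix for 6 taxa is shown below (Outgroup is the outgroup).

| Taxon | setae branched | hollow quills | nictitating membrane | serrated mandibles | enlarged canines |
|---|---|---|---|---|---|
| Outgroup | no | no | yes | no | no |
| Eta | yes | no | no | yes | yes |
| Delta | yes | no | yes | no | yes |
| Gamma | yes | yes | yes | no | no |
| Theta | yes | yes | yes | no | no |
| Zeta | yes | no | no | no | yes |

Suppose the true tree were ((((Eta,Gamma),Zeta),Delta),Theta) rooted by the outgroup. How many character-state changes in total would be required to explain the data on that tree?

8

Map each character onto ((((Eta,Gamma),Zeta),Delta),Theta) (rooted by Outgroup) and count the minimum state changes it requires (Fitch parsimony):
setae branched: 1; hollow quills: 2; nictitating membrane: 2; serrated mandibles: 1; enlarged canines: 2.
Total tree length = 8.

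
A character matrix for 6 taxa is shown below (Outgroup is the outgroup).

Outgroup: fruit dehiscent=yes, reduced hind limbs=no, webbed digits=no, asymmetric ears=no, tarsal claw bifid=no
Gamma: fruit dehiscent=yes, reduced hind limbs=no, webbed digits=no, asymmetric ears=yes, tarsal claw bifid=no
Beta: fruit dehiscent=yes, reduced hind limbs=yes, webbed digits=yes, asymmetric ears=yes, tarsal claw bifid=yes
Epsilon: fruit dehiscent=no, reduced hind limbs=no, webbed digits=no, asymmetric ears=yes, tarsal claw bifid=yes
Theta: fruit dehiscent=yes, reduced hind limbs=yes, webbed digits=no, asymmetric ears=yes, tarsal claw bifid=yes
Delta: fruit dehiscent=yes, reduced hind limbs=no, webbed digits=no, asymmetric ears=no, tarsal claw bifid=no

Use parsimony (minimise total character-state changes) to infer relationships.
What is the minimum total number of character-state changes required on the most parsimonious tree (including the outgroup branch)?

Character polarity is set by the outgroup: the derived state is whichever differs from the outgroup's state, so for fruit dehiscent the derived state is 'no', and for the remaining characters it is 'yes'.
fruit dehiscent: derived state 'no' in Epsilon only — an autapomorphy, so it tells us nothing about relationships among taxa.
Only Beta and Theta show the derived state 'yes' for reduced hind limbs, supporting them as a clade.
webbed digits (derived state 'yes') is unique to Beta (autapomorphy; uninformative for grouping).
asymmetric ears: derived state 'yes' in Beta, Epsilon, Gamma, and Theta only — synapomorphy for {Beta, Epsilon, Gamma, Theta}.
tarsal claw bifid: derived state 'yes' in Beta, Epsilon, and Theta only — synapomorphy for {Beta, Epsilon, Theta}.
Most parsimonious ingroup topology: ((Gamma,((Beta,Theta),Epsilon)),Delta).
Changes per character on this tree: fruit dehiscent: 1; reduced hind limbs: 1; webbed digits: 1; asymmetric ears: 1; tarsal claw bifid: 1.
Total = 5.

5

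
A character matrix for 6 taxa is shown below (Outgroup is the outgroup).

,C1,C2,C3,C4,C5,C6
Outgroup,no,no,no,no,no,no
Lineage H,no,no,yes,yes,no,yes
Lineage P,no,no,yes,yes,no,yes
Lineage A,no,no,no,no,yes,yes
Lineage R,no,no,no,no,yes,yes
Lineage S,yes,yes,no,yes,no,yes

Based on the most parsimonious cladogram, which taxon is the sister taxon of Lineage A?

Lineage R

The outgroup has state 'no' for every character, so 'yes' is the derived state throughout.
C1 (derived state 'yes') is unique to Lineage S (autapomorphy; uninformative for grouping).
C2 (derived state 'yes') is unique to Lineage S (autapomorphy; uninformative for grouping).
C3: derived state 'yes' in Lineage H and Lineage P only — synapomorphy for {Lineage H, Lineage P}.
Only Lineage H, Lineage P, and Lineage S show the derived state 'yes' for C4, supporting them as a clade.
Only Lineage A and Lineage R show the derived state 'yes' for C5, supporting them as a clade.
C6 (derived state 'yes') is shared by all ingroup taxa — unites the whole ingroup.
Most parsimonious ingroup topology: (((Lineage H,Lineage P),Lineage S),(Lineage A,Lineage R)).
Lineage A and Lineage R form a cherry on this tree, so they are sister taxa.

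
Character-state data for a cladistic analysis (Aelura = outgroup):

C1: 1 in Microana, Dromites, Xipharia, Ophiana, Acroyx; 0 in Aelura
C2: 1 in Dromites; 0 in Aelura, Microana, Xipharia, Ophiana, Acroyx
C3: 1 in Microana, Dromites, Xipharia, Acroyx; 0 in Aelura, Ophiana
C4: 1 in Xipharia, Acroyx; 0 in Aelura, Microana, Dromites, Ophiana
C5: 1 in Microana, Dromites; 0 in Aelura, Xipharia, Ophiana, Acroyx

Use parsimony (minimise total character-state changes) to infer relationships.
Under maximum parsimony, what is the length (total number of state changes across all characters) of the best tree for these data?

5

The outgroup has state '0' for every character, so '1' is the derived state throughout.
All ingroup taxa share the derived state '1' for C1; it defines the ingroup but does not resolve relationships within it.
C2 (derived state '1') is unique to Dromites (autapomorphy; uninformative for grouping).
Only Acroyx, Dromites, Microana, and Xipharia show the derived state '1' for C3, supporting them as a clade.
C4 (derived state '1') is shared by Acroyx and Xipharia — a synapomorphy uniting that clade.
C5: derived state '1' in Dromites and Microana only — synapomorphy for {Dromites, Microana}.
Most parsimonious ingroup topology: (((Microana,Dromites),(Xipharia,Acroyx)),Ophiana).
Changes per character on this tree: C1: 1; C2: 1; C3: 1; C4: 1; C5: 1.
Total = 5.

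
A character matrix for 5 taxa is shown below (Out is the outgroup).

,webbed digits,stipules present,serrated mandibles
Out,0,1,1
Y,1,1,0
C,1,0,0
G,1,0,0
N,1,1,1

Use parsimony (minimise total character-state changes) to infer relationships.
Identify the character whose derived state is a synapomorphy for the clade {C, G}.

Character polarity is set by the outgroup: the derived state is whichever differs from the outgroup's state, so for stipules present, serrated mandibles the derived state is '0', and for the remaining characters it is '1'.
webbed digits (derived state '1') is shared by all ingroup taxa — unites the whole ingroup.
Only C and G show the derived state '0' for stipules present, supporting them as a clade.
Only C, G, and Y show the derived state '0' for serrated mandibles, supporting them as a clade.
Most parsimonious ingroup topology: ((Y,(C,G)),N).
The clade {C, G} is supported by stipules present: its derived state '0' occurs in exactly those taxa and in no other taxon (including the outgroup).

stipules present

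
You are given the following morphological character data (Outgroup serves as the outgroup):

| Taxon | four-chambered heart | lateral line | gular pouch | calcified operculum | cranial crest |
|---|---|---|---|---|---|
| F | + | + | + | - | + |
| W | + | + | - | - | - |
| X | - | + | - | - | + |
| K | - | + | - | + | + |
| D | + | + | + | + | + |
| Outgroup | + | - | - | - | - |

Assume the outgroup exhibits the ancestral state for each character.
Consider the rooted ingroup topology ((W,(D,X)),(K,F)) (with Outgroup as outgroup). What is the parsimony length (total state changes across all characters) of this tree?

Map each character onto ((W,(D,X)),(K,F)) (rooted by Outgroup) and count the minimum state changes it requires (Fitch parsimony):
four-chambered heart: 2; lateral line: 1; gular pouch: 2; calcified operculum: 2; cranial crest: 2.
Total tree length = 9.

9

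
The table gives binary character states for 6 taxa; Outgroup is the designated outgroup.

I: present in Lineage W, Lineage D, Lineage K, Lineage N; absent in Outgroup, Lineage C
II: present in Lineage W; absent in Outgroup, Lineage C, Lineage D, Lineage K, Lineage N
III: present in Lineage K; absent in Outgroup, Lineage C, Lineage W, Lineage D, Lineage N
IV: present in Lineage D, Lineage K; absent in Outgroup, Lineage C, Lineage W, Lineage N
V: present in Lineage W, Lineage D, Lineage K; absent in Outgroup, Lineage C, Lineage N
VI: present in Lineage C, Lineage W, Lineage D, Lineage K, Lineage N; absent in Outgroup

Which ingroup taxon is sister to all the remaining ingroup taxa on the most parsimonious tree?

The outgroup has state 'absent' for every character, so 'present' is the derived state throughout.
I (derived state 'present') is shared by Lineage D, Lineage K, Lineage N, and Lineage W — a synapomorphy uniting that clade.
II (derived state 'present') is unique to Lineage W (autapomorphy; uninformative for grouping).
III (derived state 'present') is unique to Lineage K (autapomorphy; uninformative for grouping).
IV (derived state 'present') is shared by Lineage D and Lineage K — a synapomorphy uniting that clade.
V: derived state 'present' in Lineage D, Lineage K, and Lineage W only — synapomorphy for {Lineage D, Lineage K, Lineage W}.
All ingroup taxa share the derived state 'present' for VI; it defines the ingroup but does not resolve relationships within it.
Most parsimonious ingroup topology: (Lineage C,((Lineage W,(Lineage D,Lineage K)),Lineage N)).
Lineage C is sister to the clade containing all other ingroup taxa, so it is the earliest-diverging (most basal) ingroup lineage.

Lineage C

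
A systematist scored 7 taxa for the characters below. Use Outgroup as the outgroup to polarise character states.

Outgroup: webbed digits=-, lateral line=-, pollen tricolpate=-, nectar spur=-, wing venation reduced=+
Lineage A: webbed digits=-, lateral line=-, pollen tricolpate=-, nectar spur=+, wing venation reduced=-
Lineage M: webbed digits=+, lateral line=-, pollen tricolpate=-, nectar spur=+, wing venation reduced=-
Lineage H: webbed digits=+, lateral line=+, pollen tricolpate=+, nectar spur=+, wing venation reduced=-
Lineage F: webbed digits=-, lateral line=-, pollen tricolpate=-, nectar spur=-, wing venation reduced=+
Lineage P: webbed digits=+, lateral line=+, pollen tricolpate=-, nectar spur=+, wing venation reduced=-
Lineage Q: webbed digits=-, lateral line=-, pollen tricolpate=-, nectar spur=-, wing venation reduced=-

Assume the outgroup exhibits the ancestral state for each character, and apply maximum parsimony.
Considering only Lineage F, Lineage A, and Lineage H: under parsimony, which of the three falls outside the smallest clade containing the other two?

Character polarity is set by the outgroup: the derived state is whichever differs from the outgroup's state, so for wing venation reduced the derived state is '-', and for the remaining characters it is '+'.
webbed digits (derived state '+') is shared by Lineage H, Lineage M, and Lineage P — a synapomorphy uniting that clade.
lateral line: derived state '+' in Lineage H and Lineage P only — synapomorphy for {Lineage H, Lineage P}.
pollen tricolpate (derived state '+') is unique to Lineage H (autapomorphy; uninformative for grouping).
nectar spur (derived state '+') is shared by Lineage A, Lineage H, Lineage M, and Lineage P — a synapomorphy uniting that clade.
wing venation reduced (derived state '-') is shared by Lineage A, Lineage H, Lineage M, Lineage P, and Lineage Q — a synapomorphy uniting that clade.
Most parsimonious ingroup topology: (((Lineage A,(Lineage M,(Lineage H,Lineage P))),Lineage Q),Lineage F).
Lineage A and Lineage H share a more recent common ancestor with each other than either does with Lineage F, so Lineage F is the least closely related of the three.

Lineage F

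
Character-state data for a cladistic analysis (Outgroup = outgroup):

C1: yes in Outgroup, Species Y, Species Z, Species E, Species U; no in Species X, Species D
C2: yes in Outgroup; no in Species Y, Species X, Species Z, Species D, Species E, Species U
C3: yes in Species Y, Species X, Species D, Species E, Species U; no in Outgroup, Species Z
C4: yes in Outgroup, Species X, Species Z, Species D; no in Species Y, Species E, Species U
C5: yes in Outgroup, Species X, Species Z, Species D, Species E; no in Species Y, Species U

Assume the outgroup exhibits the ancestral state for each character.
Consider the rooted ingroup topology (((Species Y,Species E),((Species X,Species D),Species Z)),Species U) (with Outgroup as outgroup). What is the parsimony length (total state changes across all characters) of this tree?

8

Map each character onto (((Species Y,Species E),((Species X,Species D),Species Z)),Species U) (rooted by Outgroup) and count the minimum state changes it requires (Fitch parsimony):
C1: 1; C2: 1; C3: 2; C4: 2; C5: 2.
Total tree length = 8.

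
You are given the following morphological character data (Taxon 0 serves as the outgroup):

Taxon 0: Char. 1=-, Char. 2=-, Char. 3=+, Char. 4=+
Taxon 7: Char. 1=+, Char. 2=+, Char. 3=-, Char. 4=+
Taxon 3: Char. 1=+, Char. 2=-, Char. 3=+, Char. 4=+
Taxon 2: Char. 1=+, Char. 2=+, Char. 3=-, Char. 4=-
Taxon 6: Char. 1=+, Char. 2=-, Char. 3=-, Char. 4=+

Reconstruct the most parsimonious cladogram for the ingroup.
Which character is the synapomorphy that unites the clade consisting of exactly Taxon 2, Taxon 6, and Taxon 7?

Char. 3

Character polarity is set by the outgroup: the derived state is whichever differs from the outgroup's state, so for Char. 3, Char. 4 the derived state is '-', and for the remaining characters it is '+'.
Char. 1 (derived state '+') is shared by all ingroup taxa — unites the whole ingroup.
Char. 2: derived state '+' in Taxon 2 and Taxon 7 only — synapomorphy for {Taxon 2, Taxon 7}.
Char. 3: derived state '-' in Taxon 2, Taxon 6, and Taxon 7 only — synapomorphy for {Taxon 2, Taxon 6, Taxon 7}.
Char. 4: derived state '-' in Taxon 2 only — an autapomorphy, so it tells us nothing about relationships among taxa.
Most parsimonious ingroup topology: (((Taxon 7,Taxon 2),Taxon 6),Taxon 3).
The clade {Taxon 2, Taxon 6, Taxon 7} is supported by Char. 3: its derived state '-' occurs in exactly those taxa and in no other taxon (including the outgroup).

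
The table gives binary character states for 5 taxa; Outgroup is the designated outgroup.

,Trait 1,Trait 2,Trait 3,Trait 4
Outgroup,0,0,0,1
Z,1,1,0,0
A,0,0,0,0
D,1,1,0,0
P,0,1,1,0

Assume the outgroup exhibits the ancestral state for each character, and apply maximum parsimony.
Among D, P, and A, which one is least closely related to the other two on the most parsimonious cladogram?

A

Character polarity is set by the outgroup: the derived state is whichever differs from the outgroup's state, so for Trait 4 the derived state is '0', and for the remaining characters it is '1'.
Trait 1: derived state '1' in D and Z only — synapomorphy for {D, Z}.
Trait 2 (derived state '1') is shared by D, P, and Z — a synapomorphy uniting that clade.
Trait 3: derived state '1' in P only — an autapomorphy, so it tells us nothing about relationships among taxa.
Trait 4 (derived state '0') is shared by all ingroup taxa — unites the whole ingroup.
Most parsimonious ingroup topology: (((Z,D),P),A).
D and P share a more recent common ancestor with each other than either does with A, so A is the least closely related of the three.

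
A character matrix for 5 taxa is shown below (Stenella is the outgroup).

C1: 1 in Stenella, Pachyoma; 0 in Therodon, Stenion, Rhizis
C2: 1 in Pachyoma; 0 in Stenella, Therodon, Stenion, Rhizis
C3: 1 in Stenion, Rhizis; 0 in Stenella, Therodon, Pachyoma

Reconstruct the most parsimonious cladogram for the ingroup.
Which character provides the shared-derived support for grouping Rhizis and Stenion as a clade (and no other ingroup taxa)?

Character polarity is set by the outgroup: the derived state is whichever differs from the outgroup's state, so for C1 the derived state is '0', and for the remaining characters it is '1'.
Only Rhizis, Stenion, and Therodon show the derived state '0' for C1, supporting them as a clade.
C2: derived state '1' in Pachyoma only — an autapomorphy, so it tells us nothing about relationships among taxa.
Only Rhizis and Stenion show the derived state '1' for C3, supporting them as a clade.
Most parsimonious ingroup topology: ((Therodon,(Stenion,Rhizis)),Pachyoma).
The clade {Rhizis, Stenion} is supported by C3: its derived state '1' occurs in exactly those taxa and in no other taxon (including the outgroup).

C3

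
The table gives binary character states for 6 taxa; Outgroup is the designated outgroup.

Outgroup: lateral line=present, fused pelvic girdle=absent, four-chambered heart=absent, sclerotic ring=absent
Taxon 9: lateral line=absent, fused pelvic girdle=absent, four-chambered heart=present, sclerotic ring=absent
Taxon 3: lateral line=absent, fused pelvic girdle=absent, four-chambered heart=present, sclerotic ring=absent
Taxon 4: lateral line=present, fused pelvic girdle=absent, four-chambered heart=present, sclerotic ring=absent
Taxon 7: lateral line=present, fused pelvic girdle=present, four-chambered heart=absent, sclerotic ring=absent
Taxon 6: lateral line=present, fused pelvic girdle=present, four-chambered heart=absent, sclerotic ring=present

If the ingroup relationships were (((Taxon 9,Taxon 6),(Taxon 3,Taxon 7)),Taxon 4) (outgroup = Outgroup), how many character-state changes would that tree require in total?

8

Map each character onto (((Taxon 9,Taxon 6),(Taxon 3,Taxon 7)),Taxon 4) (rooted by Outgroup) and count the minimum state changes it requires (Fitch parsimony):
lateral line: 2; fused pelvic girdle: 2; four-chambered heart: 3; sclerotic ring: 1.
Total tree length = 8.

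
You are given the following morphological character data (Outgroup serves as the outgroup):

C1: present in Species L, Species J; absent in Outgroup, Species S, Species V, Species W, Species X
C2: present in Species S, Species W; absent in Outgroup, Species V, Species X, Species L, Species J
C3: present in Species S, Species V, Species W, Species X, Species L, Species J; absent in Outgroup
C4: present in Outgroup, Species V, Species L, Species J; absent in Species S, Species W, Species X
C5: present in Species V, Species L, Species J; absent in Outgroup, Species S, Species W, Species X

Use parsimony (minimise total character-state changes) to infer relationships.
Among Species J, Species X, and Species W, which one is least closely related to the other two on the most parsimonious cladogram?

Character polarity is set by the outgroup: the derived state is whichever differs from the outgroup's state, so for C4 the derived state is 'absent', and for the remaining characters it is 'present'.
C1 (derived state 'present') is shared by Species J and Species L — a synapomorphy uniting that clade.
C2: derived state 'present' in Species S and Species W only — synapomorphy for {Species S, Species W}.
C3 (derived state 'present') is shared by all ingroup taxa — unites the whole ingroup.
Only Species S, Species W, and Species X show the derived state 'absent' for C4, supporting them as a clade.
C5: derived state 'present' in Species J, Species L, and Species V only — synapomorphy for {Species J, Species L, Species V}.
Most parsimonious ingroup topology: (((Species S,Species W),Species X),(Species V,(Species L,Species J))).
Species X and Species W share a more recent common ancestor with each other than either does with Species J, so Species J is the least closely related of the three.

Species J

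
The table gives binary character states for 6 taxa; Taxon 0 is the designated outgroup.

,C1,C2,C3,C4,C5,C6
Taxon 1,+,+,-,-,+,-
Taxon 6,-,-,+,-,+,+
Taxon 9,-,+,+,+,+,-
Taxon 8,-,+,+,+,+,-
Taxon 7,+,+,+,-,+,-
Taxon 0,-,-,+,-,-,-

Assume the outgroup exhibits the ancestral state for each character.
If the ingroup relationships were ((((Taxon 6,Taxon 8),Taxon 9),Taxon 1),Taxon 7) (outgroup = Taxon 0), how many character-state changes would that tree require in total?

Map each character onto ((((Taxon 6,Taxon 8),Taxon 9),Taxon 1),Taxon 7) (rooted by Taxon 0) and count the minimum state changes it requires (Fitch parsimony):
C1: 2; C2: 2; C3: 1; C4: 2; C5: 1; C6: 1.
Total tree length = 9.

9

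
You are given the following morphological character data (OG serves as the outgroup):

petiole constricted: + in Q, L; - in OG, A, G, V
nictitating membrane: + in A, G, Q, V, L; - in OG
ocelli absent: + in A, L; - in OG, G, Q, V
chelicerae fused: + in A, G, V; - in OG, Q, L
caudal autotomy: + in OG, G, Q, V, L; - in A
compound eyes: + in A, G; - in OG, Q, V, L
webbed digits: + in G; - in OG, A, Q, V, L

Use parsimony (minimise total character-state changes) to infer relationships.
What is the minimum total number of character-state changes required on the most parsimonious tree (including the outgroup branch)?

Character polarity is set by the outgroup: the derived state is whichever differs from the outgroup's state, so for caudal autotomy the derived state is '-', and for the remaining characters it is '+'.
petiole constricted (derived state '+') is shared by L and Q — a synapomorphy uniting that clade.
All ingroup taxa share the derived state '+' for nictitating membrane; it defines the ingroup but does not resolve relationships within it.
ocelli absent (state '+') occurs in A and L but conflicts with the nesting implied by the other characters — most parsimoniously interpreted as homoplasy.
chelicerae fused (derived state '+') is shared by A, G, and V — a synapomorphy uniting that clade.
caudal autotomy (derived state '-') is unique to A (autapomorphy; uninformative for grouping).
compound eyes: derived state '+' in A and G only — synapomorphy for {A, G}.
webbed digits (derived state '+') is unique to G (autapomorphy; uninformative for grouping).
Most parsimonious ingroup topology: (((A,G),V),(Q,L)).
Changes per character on this tree: petiole constricted: 1; nictitating membrane: 1; ocelli absent: 2; chelicerae fused: 1; caudal autotomy: 1; compound eyes: 1; webbed digits: 1.
Total = 8.

8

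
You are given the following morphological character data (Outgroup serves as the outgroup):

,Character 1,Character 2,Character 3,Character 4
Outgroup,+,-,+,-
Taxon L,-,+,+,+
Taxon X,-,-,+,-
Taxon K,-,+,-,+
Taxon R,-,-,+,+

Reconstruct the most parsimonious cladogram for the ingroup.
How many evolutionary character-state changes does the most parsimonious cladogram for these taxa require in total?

4

Character polarity is set by the outgroup: the derived state is whichever differs from the outgroup's state, so for Character 1, Character 3 the derived state is '-', and for the remaining characters it is '+'.
All ingroup taxa share the derived state '-' for Character 1; it defines the ingroup but does not resolve relationships within it.
Character 2: derived state '+' in Taxon K and Taxon L only — synapomorphy for {Taxon K, Taxon L}.
Character 3 (derived state '-') is unique to Taxon K (autapomorphy; uninformative for grouping).
Only Taxon K, Taxon L, and Taxon R show the derived state '+' for Character 4, supporting them as a clade.
Most parsimonious ingroup topology: (((Taxon L,Taxon K),Taxon R),Taxon X).
Changes per character on this tree: Character 1: 1; Character 2: 1; Character 3: 1; Character 4: 1.
Total = 4.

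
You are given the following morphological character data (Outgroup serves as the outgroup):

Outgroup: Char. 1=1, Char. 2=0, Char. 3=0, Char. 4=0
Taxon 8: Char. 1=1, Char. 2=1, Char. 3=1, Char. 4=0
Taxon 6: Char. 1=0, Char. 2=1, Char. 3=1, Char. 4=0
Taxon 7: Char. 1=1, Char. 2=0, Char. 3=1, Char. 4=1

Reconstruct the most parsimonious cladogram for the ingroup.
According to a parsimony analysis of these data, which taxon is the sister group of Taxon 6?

Taxon 8

Character polarity is set by the outgroup: the derived state is whichever differs from the outgroup's state, so for Char. 1 the derived state is '0', and for the remaining characters it is '1'.
Char. 1: derived state '0' in Taxon 6 only — an autapomorphy, so it tells us nothing about relationships among taxa.
Char. 2 (derived state '1') is shared by Taxon 6 and Taxon 8 — a synapomorphy uniting that clade.
All ingroup taxa share the derived state '1' for Char. 3; it defines the ingroup but does not resolve relationships within it.
Char. 4 (derived state '1') is unique to Taxon 7 (autapomorphy; uninformative for grouping).
Most parsimonious ingroup topology: ((Taxon 8,Taxon 6),Taxon 7).
Taxon 6 and Taxon 8 form a cherry on this tree, so they are sister taxa.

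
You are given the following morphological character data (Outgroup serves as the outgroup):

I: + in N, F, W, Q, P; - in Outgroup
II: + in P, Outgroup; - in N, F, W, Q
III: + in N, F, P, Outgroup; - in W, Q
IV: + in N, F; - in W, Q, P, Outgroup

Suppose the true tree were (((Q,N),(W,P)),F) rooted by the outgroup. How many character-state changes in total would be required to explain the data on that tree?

Map each character onto (((Q,N),(W,P)),F) (rooted by Outgroup) and count the minimum state changes it requires (Fitch parsimony):
I: 1; II: 2; III: 2; IV: 2.
Total tree length = 7.

7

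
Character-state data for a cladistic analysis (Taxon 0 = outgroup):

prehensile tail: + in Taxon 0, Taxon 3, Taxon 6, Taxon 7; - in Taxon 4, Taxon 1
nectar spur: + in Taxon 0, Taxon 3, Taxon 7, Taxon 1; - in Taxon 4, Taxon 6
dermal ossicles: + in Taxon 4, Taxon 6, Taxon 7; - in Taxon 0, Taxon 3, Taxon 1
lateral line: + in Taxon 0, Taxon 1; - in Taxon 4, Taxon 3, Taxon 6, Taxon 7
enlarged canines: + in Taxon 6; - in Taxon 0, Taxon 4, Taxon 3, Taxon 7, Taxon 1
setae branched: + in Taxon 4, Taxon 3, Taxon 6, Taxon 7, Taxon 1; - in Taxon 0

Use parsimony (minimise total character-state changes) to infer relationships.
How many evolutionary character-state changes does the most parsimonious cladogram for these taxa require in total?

Character polarity is set by the outgroup: the derived state is whichever differs from the outgroup's state, so for prehensile tail, nectar spur, lateral line the derived state is '-', and for the remaining characters it is '+'.
prehensile tail (state '-') occurs in Taxon 1 and Taxon 4 but conflicts with the nesting implied by the other characters — most parsimoniously interpreted as homoplasy.
nectar spur (derived state '-') is shared by Taxon 4 and Taxon 6 — a synapomorphy uniting that clade.
Only Taxon 4, Taxon 6, and Taxon 7 show the derived state '+' for dermal ossicles, supporting them as a clade.
lateral line (derived state '-') is shared by Taxon 3, Taxon 4, Taxon 6, and Taxon 7 — a synapomorphy uniting that clade.
enlarged canines: derived state '+' in Taxon 6 only — an autapomorphy, so it tells us nothing about relationships among taxa.
All ingroup taxa share the derived state '+' for setae branched; it defines the ingroup but does not resolve relationships within it.
Most parsimonious ingroup topology: ((((Taxon 4,Taxon 6),Taxon 7),Taxon 3),Taxon 1).
Changes per character on this tree: prehensile tail: 2; nectar spur: 1; dermal ossicles: 1; lateral line: 1; enlarged canines: 1; setae branched: 1.
Total = 7.

7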